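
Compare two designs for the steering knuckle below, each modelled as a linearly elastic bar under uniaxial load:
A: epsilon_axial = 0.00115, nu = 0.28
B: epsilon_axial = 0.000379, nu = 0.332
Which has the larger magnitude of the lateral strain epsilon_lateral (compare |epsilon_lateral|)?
Model: a linearly elastic bar under uniaxial load, so epsilon_lateral = -nu·epsilon_axial (SI units).
  A: epsilon_lateral = -(0.28 × 0.00115) = -0.000322
  B: epsilon_lateral = -(0.332 × 0.000379) = -0.0001258
|epsilon_lateral|: A = 0.000322, B = 0.0001258, so A is larger in magnitude.
Final answer: A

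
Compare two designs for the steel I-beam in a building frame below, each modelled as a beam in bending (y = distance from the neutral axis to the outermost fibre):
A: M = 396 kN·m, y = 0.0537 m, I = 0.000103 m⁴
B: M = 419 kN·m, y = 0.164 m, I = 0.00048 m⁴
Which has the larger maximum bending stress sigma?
Model: a beam in bending (y = distance from the neutral axis to the outermost fibre), so sigma = (M·y) / I (SI units).
  A: sigma = (396000 × 0.0537) / 0.000103 = 2.065 × 10⁸ Pa = 206.5 MPa
  B: sigma = (419000 × 0.164) / 0.00048 = 1.432 × 10⁸ Pa = 143.2 MPa
206.5 MPa > 143.2 MPa, so A is larger.
Final answer: A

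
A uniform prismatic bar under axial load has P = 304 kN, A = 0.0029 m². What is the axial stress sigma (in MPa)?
Model: a uniform prismatic bar under axial load, so sigma = P / A.
Convert to SI units:
  P = 304 kN = 304000 N
Substitute:
  sigma = 304000 / 0.0029
  sigma = 1.048 × 10⁸ Pa
Convert: sigma = 1.048 × 10⁸ Pa = 104.8 MPa
Final answer: sigma = 104.8 MPa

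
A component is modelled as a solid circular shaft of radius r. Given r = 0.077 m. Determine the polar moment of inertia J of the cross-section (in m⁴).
Model: a solid circular shaft of radius r, so J = (π·r^4) / 2.
Substitute:
  J = (π × 0.077^4) / 2
  J = 5.522 × 10⁻⁵ m⁴
Final answer: J = 5.522 × 10⁻⁵ m⁴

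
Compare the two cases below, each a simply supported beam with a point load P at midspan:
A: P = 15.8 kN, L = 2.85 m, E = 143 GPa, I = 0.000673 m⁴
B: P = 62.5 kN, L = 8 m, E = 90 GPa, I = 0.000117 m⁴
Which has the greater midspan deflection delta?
Model: a simply supported beam with a point load P at midspan, so delta = (P·L^3) / (48·E·I) (SI units).
  A: delta = (15800 × 2.85^3) / (48 × (1.43 × 10¹¹) × 0.000673) = 7.918 × 10⁻⁵ m = 0.07918 mm
  B: delta = (62500 × 8^3) / (48 × (9 × 10¹⁰) × 0.000117) = 0.06331 m = 63.31 mm
63.31 mm > 0.07918 mm, so B is larger.
Final answer: B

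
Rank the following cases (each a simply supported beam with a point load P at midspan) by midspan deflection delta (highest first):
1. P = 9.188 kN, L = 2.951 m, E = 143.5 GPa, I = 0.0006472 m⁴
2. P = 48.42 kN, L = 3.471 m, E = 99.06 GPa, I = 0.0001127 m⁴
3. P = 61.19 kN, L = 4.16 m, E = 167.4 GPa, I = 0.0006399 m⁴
Model: a simply supported beam with a point load P at midspan, so delta = (P·L^3) / (48·E·I) (SI units).
  Case 1: delta = (9188 × 2.951^3) / (48 × (1.435 × 10¹¹) × 0.0006472) = 5.297 × 10⁻⁵ m = 0.05297 mm
  Case 2: delta = (48420 × 3.471^3) / (48 × (9.906 × 10¹⁰) × 0.0001127) = 0.003779 m = 3.779 mm
  Case 3: delta = (61190 × 4.16^3) / (48 × (1.674 × 10¹¹) × 0.0006399) = 0.0008567 m = 0.8567 mm
Ordering: 3.779 mm (case 2) > 0.8567 mm (case 3) > 0.05297 mm (case 1)
Final answer: 2, 3, 1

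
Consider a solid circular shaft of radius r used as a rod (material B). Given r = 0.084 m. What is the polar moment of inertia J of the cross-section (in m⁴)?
Model: a solid circular shaft of radius r, so J = (π·r^4) / 2.
Substitute:
  J = (π × 0.084^4) / 2
  J = 7.821 × 10⁻⁵ m⁴
Final answer: J = 7.821 × 10⁻⁵ m⁴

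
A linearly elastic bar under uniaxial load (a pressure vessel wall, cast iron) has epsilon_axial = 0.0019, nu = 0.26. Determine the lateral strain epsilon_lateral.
Model: a linearly elastic bar under uniaxial load, so epsilon_lateral = -nu·epsilon_axial.
Substitute:
  epsilon_lateral = -(0.26 × 0.0019)
  epsilon_lateral = -0.000494
Final answer: epsilon_lateral = -0.000494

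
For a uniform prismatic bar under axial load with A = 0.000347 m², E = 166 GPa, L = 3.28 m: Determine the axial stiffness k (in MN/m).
Model: a uniform prismatic bar under axial load, so k = (A·E) / L.
Convert to SI units:
  E = 166 GPa = 1.66 × 10¹¹ Pa
Substitute:
  k = (0.000347 × (1.66 × 10¹¹)) / 3.28
  k = 1.756 × 10⁷ N/m
Convert: k = 1.756 × 10⁷ N/m = 17.56 MN/m
Final answer: k = 17.56 MN/m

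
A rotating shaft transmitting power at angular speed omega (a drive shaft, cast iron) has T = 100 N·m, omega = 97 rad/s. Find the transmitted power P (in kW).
Model: a rotating shaft transmitting power at angular speed omega, so P = T·omega.
Substitute:
  P = 100 × 97
  P = 9700 W
Convert: P = 9700 W = 9.7 kW
Final answer: P = 9.7 kW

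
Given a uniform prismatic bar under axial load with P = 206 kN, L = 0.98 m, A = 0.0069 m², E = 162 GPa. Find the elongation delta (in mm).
Model: a uniform prismatic bar under axial load, so delta = (P·L) / (A·E).
Convert to SI units:
  P = 206 kN = 206000 N
  E = 162 GPa = 1.62 × 10¹¹ Pa
Substitute:
  delta = (206000 × 0.98) / (0.0069 × (1.62 × 10¹¹))
  delta = 0.0001806 m
Convert: delta = 0.0001806 m = 0.1806 mm
Final answer: delta = 0.1806 mm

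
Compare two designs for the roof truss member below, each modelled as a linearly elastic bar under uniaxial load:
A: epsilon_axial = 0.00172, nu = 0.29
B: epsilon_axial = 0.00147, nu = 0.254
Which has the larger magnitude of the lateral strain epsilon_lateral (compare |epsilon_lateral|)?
Model: a linearly elastic bar under uniaxial load, so epsilon_lateral = -nu·epsilon_axial (SI units).
  A: epsilon_lateral = -(0.29 × 0.00172) = -0.0004988
  B: epsilon_lateral = -(0.254 × 0.00147) = -0.0003734
|epsilon_lateral|: A = 0.0004988, B = 0.0003734, so A is larger in magnitude.
Final answer: A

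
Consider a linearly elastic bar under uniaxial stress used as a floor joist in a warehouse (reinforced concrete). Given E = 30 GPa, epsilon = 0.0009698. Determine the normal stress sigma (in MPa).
Model: a linearly elastic bar under uniaxial stress, so sigma = E·epsilon.
Convert to SI units:
  E = 30 GPa = 3 × 10¹⁰ Pa
Substitute:
  sigma = (3 × 10¹⁰) × 0.0009698
  sigma = 2.909 × 10⁷ Pa
Convert: sigma = 2.909 × 10⁷ Pa = 29.09 MPa
Final answer: sigma = 29.09 MPa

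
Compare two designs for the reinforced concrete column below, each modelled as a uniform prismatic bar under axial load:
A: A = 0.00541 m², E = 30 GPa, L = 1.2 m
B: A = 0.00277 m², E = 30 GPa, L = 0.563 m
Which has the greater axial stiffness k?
Model: a uniform prismatic bar under axial load, so k = (A·E) / L (SI units).
  A: k = (0.00541 × (3 × 10¹⁰)) / 1.2 = 1.352 × 10⁸ N/m = 135.2 MN/m
  B: k = (0.00277 × (3 × 10¹⁰)) / 0.563 = 1.476 × 10⁸ N/m = 147.6 MN/m
147.6 MN/m > 135.2 MN/m, so B is larger.
Final answer: B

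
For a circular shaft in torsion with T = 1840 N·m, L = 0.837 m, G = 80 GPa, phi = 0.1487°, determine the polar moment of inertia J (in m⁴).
Model: a circular shaft in torsion, so phi = (T·L) / (G·J).
Solve for J: J = (T·L) / (phi·G).
Convert to SI units:
  G = 80 GPa = 8 × 10¹⁰ Pa
  phi = 0.1487° = 0.002595 rad
Substitute:
  J = (1840 × 0.837) / (0.002595 × (8 × 10¹⁰))
  J = 7.418 × 10⁻⁶ m⁴
Final answer: J = 7.418 × 10⁻⁶ m⁴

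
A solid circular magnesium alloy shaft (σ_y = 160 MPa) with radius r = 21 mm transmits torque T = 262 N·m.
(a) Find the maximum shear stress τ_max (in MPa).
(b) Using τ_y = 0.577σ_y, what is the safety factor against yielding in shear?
(a) For a solid circular shaft, τ_max = T·r/J with J = π·r^4/2, i.e. τ_max = 2·T / (π·r^3). Convert r = 21 mm = 0.021 m.
  τ_max = (2 × 262) / (π × 0.021^3) = 1.801 × 10⁷ Pa = 18.01 MPa
(b) τ_y = 0.577 × 160 = 92.32 MPa
  SF = τ_y/τ_max = 92.32 / 18.01 = 5.126
Final answer: (a) τ_max = 18.01 MPa, (b) SF = 5.126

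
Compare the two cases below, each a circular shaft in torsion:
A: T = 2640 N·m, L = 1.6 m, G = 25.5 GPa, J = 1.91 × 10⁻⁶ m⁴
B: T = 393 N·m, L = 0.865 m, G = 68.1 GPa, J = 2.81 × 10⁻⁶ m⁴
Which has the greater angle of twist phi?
Model: a circular shaft in torsion, so phi = (T·L) / (G·J) (SI units).
  A: phi = (2640 × 1.6) / ((2.55 × 10¹⁰) × (1.91 × 10⁻⁶)) = 0.08673 rad = 4.969°
  B: phi = (393 × 0.865) / ((6.81 × 10¹⁰) × (2.81 × 10⁻⁶)) = 0.001776 rad = 0.1018°
4.969° > 0.1018°, so A is larger.
Final answer: A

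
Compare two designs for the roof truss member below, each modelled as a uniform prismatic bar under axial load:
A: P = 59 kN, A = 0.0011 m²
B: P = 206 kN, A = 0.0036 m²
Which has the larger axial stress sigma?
Model: a uniform prismatic bar under axial load, so sigma = P / A (SI units).
  A: sigma = 59000 / 0.0011 = 5.364 × 10⁷ Pa = 53.64 MPa
  B: sigma = 206000 / 0.0036 = 5.722 × 10⁷ Pa = 57.22 MPa
57.22 MPa > 53.64 MPa, so B is larger.
Final answer: B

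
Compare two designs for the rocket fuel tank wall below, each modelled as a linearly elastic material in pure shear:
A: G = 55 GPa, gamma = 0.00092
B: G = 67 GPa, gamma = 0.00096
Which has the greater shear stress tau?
Model: a linearly elastic material in pure shear, so tau = G·gamma (SI units).
  A: tau = (5.5 × 10¹⁰) × 0.00092 = 5.06 × 10⁷ Pa = 50.6 MPa
  B: tau = (6.7 × 10¹⁰) × 0.00096 = 6.432 × 10⁷ Pa = 64.32 MPa
64.32 MPa > 50.6 MPa, so B is larger.
Final answer: B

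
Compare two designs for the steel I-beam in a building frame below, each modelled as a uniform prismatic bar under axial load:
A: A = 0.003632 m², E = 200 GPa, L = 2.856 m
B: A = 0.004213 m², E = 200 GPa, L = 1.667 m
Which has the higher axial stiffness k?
Model: a uniform prismatic bar under axial load, so k = (A·E) / L (SI units).
  A: k = (0.003632 × (2 × 10¹¹)) / 2.856 = 2.543 × 10⁸ N/m = 254.3 MN/m
  B: k = (0.004213 × (2 × 10¹¹)) / 1.667 = 5.055 × 10⁸ N/m = 505.5 MN/m
505.5 MN/m > 254.3 MN/m, so B is larger.
Final answer: B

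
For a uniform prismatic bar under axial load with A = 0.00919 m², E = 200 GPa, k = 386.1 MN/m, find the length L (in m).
Model: a uniform prismatic bar under axial load, so k = (A·E) / L.
Solve for L: L = (A·E) / k.
Convert to SI units:
  E = 200 GPa = 2 × 10¹¹ Pa
  k = 386.1 MN/m = 3.861 × 10⁸ N/m
Substitute:
  L = (0.00919 × (2 × 10¹¹)) / (3.861 × 10⁸)
  L = 4.76 m
Final answer: L = 4.76 m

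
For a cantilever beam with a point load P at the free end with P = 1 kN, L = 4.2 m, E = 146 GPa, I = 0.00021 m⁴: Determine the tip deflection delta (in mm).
Model: a cantilever beam with a point load P at the free end, so delta = (P·L^3) / (3·E·I).
Convert to SI units:
  P = 1 kN = 1000 N
  E = 146 GPa = 1.46 × 10¹¹ Pa
Substitute:
  delta = (1000 × 4.2^3) / (3 × (1.46 × 10¹¹) × 0.00021)
  delta = 0.0008055 m
Convert: delta = 0.0008055 m = 0.8055 mm
Final answer: delta = 0.8055 mm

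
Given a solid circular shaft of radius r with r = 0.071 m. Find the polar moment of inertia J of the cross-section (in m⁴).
Model: a solid circular shaft of radius r, so J = (π·r^4) / 2.
Substitute:
  J = (π × 0.071^4) / 2
  J = 3.992 × 10⁻⁵ m⁴
Final answer: J = 3.992 × 10⁻⁵ m⁴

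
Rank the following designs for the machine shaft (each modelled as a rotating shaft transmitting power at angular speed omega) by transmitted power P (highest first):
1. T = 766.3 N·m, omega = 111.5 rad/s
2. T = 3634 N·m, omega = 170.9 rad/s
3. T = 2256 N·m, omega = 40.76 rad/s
Model: a rotating shaft transmitting power at angular speed omega, so P = T·omega (SI units).
  Case 1: P = 766.3 × 111.5 = 85440 W = 85.44 kW
  Case 2: P = 3634 × 170.9 = 621100 W = 621.1 kW
  Case 3: P = 2256 × 40.76 = 91950 W = 91.95 kW
Ordering: 621.1 kW (case 2) > 91.95 kW (case 3) > 85.44 kW (case 1)
Final answer: 2, 3, 1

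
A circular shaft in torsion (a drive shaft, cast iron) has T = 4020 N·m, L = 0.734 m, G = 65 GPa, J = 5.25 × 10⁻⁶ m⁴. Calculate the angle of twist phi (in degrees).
Model: a circular shaft in torsion, so phi = (T·L) / (G·J).
Convert to SI units:
  G = 65 GPa = 6.5 × 10¹⁰ Pa
Substitute:
  phi = (4020 × 0.734) / ((6.5 × 10¹⁰) × (5.25 × 10⁻⁶))
  phi = 0.008647 rad
Convert to degrees: phi = 0.008647 × 180/π = 0.4954°
Final answer: phi = 0.4954°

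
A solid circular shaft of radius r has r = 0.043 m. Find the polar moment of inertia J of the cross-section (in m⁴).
Model: a solid circular shaft of radius r, so J = (π·r^4) / 2.
Substitute:
  J = (π × 0.043^4) / 2
  J = 5.37 × 10⁻⁶ m⁴
Final answer: J = 5.37 × 10⁻⁶ m⁴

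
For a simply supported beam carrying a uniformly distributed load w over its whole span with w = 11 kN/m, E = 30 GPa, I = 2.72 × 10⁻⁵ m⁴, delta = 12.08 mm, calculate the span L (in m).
Model: a simply supported beam carrying a uniformly distributed load w over its whole span, so delta = (5·w·L^4) / (384·E·I).
Solve for L: L = ((384·delta·E·I) / (5·w))^(1/4).
Convert to SI units:
  w = 11 kN/m = 11000 N/m
  E = 30 GPa = 3 × 10¹⁰ Pa
  delta = 12.08 mm = 0.01208 m
Substitute:
  L = ((384 × 0.01208 × (3 × 10¹⁰) × (2.72 × 10⁻⁵)) / (5 × 11000))^(1/4)
  L = 2.88 m
Final answer: L = 2.88 m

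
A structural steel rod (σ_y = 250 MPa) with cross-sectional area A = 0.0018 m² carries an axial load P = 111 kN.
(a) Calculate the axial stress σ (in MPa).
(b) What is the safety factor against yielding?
(a) Axial stress σ = P/A. Convert P = 111 kN = 111000 N.
  σ = 111000 / 0.0018 = 6.167 × 10⁷ Pa = 61.67 MPa
(b) Safety factor SF = σ_y/σ = 250 / 61.67 = 4.054
Final answer: (a) σ = 61.67 MPa, (b) SF = 4.054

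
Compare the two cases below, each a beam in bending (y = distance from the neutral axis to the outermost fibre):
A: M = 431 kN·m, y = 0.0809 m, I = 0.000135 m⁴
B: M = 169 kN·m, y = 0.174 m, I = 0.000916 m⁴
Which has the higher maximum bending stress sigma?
Model: a beam in bending (y = distance from the neutral axis to the outermost fibre), so sigma = (M·y) / I (SI units).
  A: sigma = (431000 × 0.0809) / 0.000135 = 2.583 × 10⁸ Pa = 258.3 MPa
  B: sigma = (169000 × 0.174) / 0.000916 = 3.21 × 10⁷ Pa = 32.1 MPa
258.3 MPa > 32.1 MPa, so A is larger.
Final answer: A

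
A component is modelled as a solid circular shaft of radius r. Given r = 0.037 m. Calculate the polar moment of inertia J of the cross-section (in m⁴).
Model: a solid circular shaft of radius r, so J = (π·r^4) / 2.
Substitute:
  J = (π × 0.037^4) / 2
  J = 2.944 × 10⁻⁶ m⁴
Final answer: J = 2.944 × 10⁻⁶ m⁴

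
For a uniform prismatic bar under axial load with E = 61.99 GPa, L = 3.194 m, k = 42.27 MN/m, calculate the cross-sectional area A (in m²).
Model: a uniform prismatic bar under axial load, so k = (A·E) / L.
Solve for A: A = (k·L) / E.
Convert to SI units:
  E = 61.99 GPa = 6.199 × 10¹⁰ Pa
  k = 42.27 MN/m = 4.227 × 10⁷ N/m
Substitute:
  A = ((4.227 × 10⁷) × 3.194) / (6.199 × 10¹⁰)
  A = 0.002178 m²
Final answer: A = 0.002178 m²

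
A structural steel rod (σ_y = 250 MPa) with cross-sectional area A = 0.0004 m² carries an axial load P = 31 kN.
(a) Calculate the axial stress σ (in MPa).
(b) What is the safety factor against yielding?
(a) Axial stress σ = P/A. Convert P = 31 kN = 31000 N.
  σ = 31000 / 0.0004 = 7.75 × 10⁷ Pa = 77.5 MPa
(b) Safety factor SF = σ_y/σ = 250 / 77.5 = 3.226
Final answer: (a) σ = 77.5 MPa, (b) SF = 3.226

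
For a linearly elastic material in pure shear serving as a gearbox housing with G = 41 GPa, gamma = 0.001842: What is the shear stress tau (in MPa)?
Model: a linearly elastic material in pure shear, so tau = G·gamma.
Convert to SI units:
  G = 41 GPa = 4.1 × 10¹⁰ Pa
Substitute:
  tau = (4.1 × 10¹⁰) × 0.001842
  tau = 7.552 × 10⁷ Pa
Convert: tau = 7.552 × 10⁷ Pa = 75.52 MPa
Final answer: tau = 75.52 MPa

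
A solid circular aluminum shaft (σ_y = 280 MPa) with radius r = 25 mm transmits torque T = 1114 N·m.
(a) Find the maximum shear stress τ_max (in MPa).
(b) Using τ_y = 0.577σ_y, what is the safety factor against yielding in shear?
(a) For a solid circular shaft, τ_max = T·r/J with J = π·r^4/2, i.e. τ_max = 2·T / (π·r^3). Convert r = 25 mm = 0.025 m.
  τ_max = (2 × 1114) / (π × 0.025^3) = 4.539 × 10⁷ Pa = 45.39 MPa
(b) τ_y = 0.577 × 280 = 161.56 MPa
  SF = τ_y/τ_max = 161.56 / 45.39 = 3.559
Final answer: (a) τ_max = 45.39 MPa, (b) SF = 3.559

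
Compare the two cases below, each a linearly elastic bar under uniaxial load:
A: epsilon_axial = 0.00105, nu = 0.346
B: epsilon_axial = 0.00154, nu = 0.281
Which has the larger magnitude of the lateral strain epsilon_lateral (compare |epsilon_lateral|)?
Model: a linearly elastic bar under uniaxial load, so epsilon_lateral = -nu·epsilon_axial (SI units).
  A: epsilon_lateral = -(0.346 × 0.00105) = -0.0003633
  B: epsilon_lateral = -(0.281 × 0.00154) = -0.0004327
|epsilon_lateral|: A = 0.0003633, B = 0.0004327, so B is larger in magnitude.
Final answer: B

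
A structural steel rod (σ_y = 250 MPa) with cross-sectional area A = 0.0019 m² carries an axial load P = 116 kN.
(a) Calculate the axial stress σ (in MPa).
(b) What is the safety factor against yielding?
(a) Axial stress σ = P/A. Convert P = 116 kN = 116000 N.
  σ = 116000 / 0.0019 = 6.105 × 10⁷ Pa = 61.05 MPa
(b) Safety factor SF = σ_y/σ = 250 / 61.05 = 4.095
Final answer: (a) σ = 61.05 MPa, (b) SF = 4.095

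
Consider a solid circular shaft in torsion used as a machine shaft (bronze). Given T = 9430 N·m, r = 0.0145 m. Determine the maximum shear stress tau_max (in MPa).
Model: a solid circular shaft in torsion, so tau_max = (2·T) / (π·r^3).
Substitute:
  tau_max = (2 × 9430) / (π × 0.0145^3)
  tau_max = 1.969 × 10⁹ Pa
Convert: tau_max = 1.969 × 10⁹ Pa = 1969 MPa
Final answer: tau_max = 1969 MPa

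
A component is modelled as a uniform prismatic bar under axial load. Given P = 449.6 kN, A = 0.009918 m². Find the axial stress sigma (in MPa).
Model: a uniform prismatic bar under axial load, so sigma = P / A.
Convert to SI units:
  P = 449.6 kN = 449600 N
Substitute:
  sigma = 449600 / 0.009918
  sigma = 4.533 × 10⁷ Pa
Convert: sigma = 4.533 × 10⁷ Pa = 45.33 MPa
Final answer: sigma = 45.33 MPa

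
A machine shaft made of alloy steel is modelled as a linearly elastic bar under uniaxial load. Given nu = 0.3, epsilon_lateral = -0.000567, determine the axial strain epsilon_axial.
Model: a linearly elastic bar under uniaxial load, so epsilon_lateral = -nu·epsilon_axial.
Solve for epsilon_axial: epsilon_axial = -epsilon_lateral / nu.
Substitute:
  epsilon_axial = -(-0.000567) / 0.3
  epsilon_axial = 0.00189
Final answer: epsilon_axial = 0.00189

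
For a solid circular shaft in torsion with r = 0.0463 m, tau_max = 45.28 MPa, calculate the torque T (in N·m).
Model: a solid circular shaft in torsion, so tau_max = (2·T) / (π·r^3).
Solve for T: T = (π·tau_max·r^3) / 2.
Convert to SI units:
  tau_max = 45.28 MPa = 4.528 × 10⁷ Pa
Substitute:
  T = (π × (4.528 × 10⁷) × 0.0463^3) / 2
  T = 7059 N·m
Final answer: T = 7059 N·m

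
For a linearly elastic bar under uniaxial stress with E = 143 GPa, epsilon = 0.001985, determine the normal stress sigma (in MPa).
Model: a linearly elastic bar under uniaxial stress, so epsilon = sigma / E.
Solve for sigma: sigma = epsilon·E.
Convert to SI units:
  E = 143 GPa = 1.43 × 10¹¹ Pa
Substitute:
  sigma = 0.001985 × (1.43 × 10¹¹)
  sigma = 2.839 × 10⁸ Pa
Convert: sigma = 2.839 × 10⁸ Pa = 283.9 MPa
Final answer: sigma = 283.9 MPa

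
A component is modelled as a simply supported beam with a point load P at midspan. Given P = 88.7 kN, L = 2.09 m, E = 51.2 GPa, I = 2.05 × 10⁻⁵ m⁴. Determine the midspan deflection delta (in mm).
Model: a simply supported beam with a point load P at midspan, so delta = (P·L^3) / (48·E·I).
Convert to SI units:
  P = 88.7 kN = 88700 N
  E = 51.2 GPa = 5.12 × 10¹⁰ Pa
Substitute:
  delta = (88700 × 2.09^3) / (48 × (5.12 × 10¹⁰) × (2.05 × 10⁻⁵))
  delta = 0.01607 m
Convert: delta = 0.01607 m = 16.07 mm
Final answer: delta = 16.07 mm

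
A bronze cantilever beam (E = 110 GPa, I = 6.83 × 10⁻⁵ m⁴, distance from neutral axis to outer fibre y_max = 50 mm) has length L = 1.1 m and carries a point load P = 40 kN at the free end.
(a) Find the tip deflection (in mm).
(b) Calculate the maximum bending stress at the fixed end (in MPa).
(a) Tip deflection of a cantilever with an end point load: δ = P·L^3 / (3·E·I). Convert P = 40 kN = 40000 N, E = 110 GPa = 1.1 × 10¹¹ Pa.
  δ = (40000 × 1.1^3) / (3 × (1.1 × 10¹¹) × (6.83 × 10⁻⁵)) = 0.002362 m = 2.362 mm
(b) Maximum bending moment at the fixed end: M = P·L = 40000 × 1.1 = 44000 N·m. Convert y_max = 50 mm = 0.05 m.
  σ = M·y_max / I = (44000 × 0.05) / (6.83 × 10⁻⁵) = 3.221 × 10⁷ Pa = 32.21 MPa
Final answer: (a) δ = 2.362 mm, (b) σ = 32.21 MPa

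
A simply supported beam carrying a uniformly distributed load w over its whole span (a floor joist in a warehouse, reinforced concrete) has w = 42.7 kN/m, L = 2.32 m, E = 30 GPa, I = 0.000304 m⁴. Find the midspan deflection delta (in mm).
Model: a simply supported beam carrying a uniformly distributed load w over its whole span, so delta = (5·w·L^4) / (384·E·I).
Convert to SI units:
  w = 42.7 kN/m = 42700 N/m
  E = 30 GPa = 3 × 10¹⁰ Pa
Substitute:
  delta = (5 × 42700 × 2.32^4) / (384 × (3 × 10¹⁰) × 0.000304)
  delta = 0.001766 m
Convert: delta = 0.001766 m = 1.766 mm
Final answer: delta = 1.766 mm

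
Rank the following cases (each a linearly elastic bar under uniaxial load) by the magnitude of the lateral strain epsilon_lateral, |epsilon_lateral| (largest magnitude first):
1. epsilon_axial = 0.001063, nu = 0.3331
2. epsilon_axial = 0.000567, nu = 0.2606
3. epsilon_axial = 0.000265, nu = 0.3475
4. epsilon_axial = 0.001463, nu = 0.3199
Model: a linearly elastic bar under uniaxial load, so epsilon_lateral = -nu·epsilon_axial (SI units).
  Case 1: epsilon_lateral = -(0.3331 × 0.001063) = -0.0003541
  Case 2: epsilon_lateral = -(0.2606 × 0.000567) = -0.0001478
  Case 3: epsilon_lateral = -(0.3475 × 0.000265) = -9.209 × 10⁻⁵
  Case 4: epsilon_lateral = -(0.3199 × 0.001463) = -0.000468
Ordering by |epsilon_lateral|: 0.000468 (case 4) > 0.0003541 (case 1) > 0.0001478 (case 2) > 9.209 × 10⁻⁵ (case 3)
Final answer: 4, 1, 2, 3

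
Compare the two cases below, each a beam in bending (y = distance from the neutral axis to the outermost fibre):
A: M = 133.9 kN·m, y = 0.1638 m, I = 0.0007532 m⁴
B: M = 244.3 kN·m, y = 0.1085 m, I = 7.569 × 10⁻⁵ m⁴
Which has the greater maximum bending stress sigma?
Model: a beam in bending (y = distance from the neutral axis to the outermost fibre), so sigma = (M·y) / I (SI units).
  A: sigma = (133900 × 0.1638) / 0.0007532 = 2.912 × 10⁷ Pa = 29.12 MPa
  B: sigma = (244300 × 0.1085) / (7.569 × 10⁻⁵) = 3.502 × 10⁸ Pa = 350.2 MPa
350.2 MPa > 29.12 MPa, so B is larger.
Final answer: B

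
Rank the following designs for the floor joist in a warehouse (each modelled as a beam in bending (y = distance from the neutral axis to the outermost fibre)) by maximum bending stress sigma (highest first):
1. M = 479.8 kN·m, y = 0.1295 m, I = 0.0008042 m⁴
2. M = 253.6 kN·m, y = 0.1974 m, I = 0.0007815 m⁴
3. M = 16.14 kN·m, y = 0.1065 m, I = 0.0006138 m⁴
Model: a beam in bending (y = distance from the neutral axis to the outermost fibre), so sigma = (M·y) / I (SI units).
  Case 1: sigma = (479800 × 0.1295) / 0.0008042 = 7.726 × 10⁷ Pa = 77.26 MPa
  Case 2: sigma = (253600 × 0.1974) / 0.0007815 = 6.406 × 10⁷ Pa = 64.06 MPa
  Case 3: sigma = (16140 × 0.1065) / 0.0006138 = 2.8 × 10⁶ Pa = 2.8 MPa
Ordering: 77.26 MPa (case 1) > 64.06 MPa (case 2) > 2.8 MPa (case 3)
Final answer: 1, 2, 3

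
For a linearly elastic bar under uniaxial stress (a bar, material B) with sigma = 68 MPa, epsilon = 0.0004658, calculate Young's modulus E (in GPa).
Model: a linearly elastic bar under uniaxial stress, so epsilon = sigma / E.
Solve for E: E = sigma / epsilon.
Convert to SI units:
  sigma = 68 MPa = 6.8 × 10⁷ Pa
Substitute:
  E = (6.8 × 10⁷) / 0.0004658
  E = 1.46 × 10¹¹ Pa
Convert: E = 1.46 × 10¹¹ Pa = 146 GPa
Final answer: E = 146 GPa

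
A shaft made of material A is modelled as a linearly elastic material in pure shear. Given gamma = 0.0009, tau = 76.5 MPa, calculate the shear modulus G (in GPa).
Model: a linearly elastic material in pure shear, so tau = G·gamma.
Solve for G: G = tau / gamma.
Convert to SI units:
  tau = 76.5 MPa = 7.65 × 10⁷ Pa
Substitute:
  G = (7.65 × 10⁷) / 0.0009
  G = 8.5 × 10¹⁰ Pa
Convert: G = 8.5 × 10¹⁰ Pa = 85 GPa
Final answer: G = 85 GPa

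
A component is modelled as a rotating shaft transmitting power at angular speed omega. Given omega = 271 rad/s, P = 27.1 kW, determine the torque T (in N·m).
Model: a rotating shaft transmitting power at angular speed omega, so P = T·omega.
Solve for T: T = P / omega.
Convert to SI units:
  P = 27.1 kW = 27100 W
Substitute:
  T = 27100 / 271
  T = 100 N·m
Final answer: T = 100 N·m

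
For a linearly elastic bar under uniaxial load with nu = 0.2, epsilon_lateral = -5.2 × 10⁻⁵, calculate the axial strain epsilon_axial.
Model: a linearly elastic bar under uniaxial load, so epsilon_lateral = -nu·epsilon_axial.
Solve for epsilon_axial: epsilon_axial = -epsilon_lateral / nu.
Substitute:
  epsilon_axial = -(-5.2 × 10⁻⁵) / 0.2
  epsilon_axial = 0.00026
Final answer: epsilon_axial = 0.00026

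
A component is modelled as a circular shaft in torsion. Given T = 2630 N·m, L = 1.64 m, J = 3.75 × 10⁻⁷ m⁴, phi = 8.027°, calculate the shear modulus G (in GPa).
Model: a circular shaft in torsion, so phi = (T·L) / (G·J).
Solve for G: G = (T·L) / (phi·J).
Convert to SI units:
  phi = 8.027° = 0.1401 rad
Substitute:
  G = (2630 × 1.64) / (0.1401 × (3.75 × 10⁻⁷))
  G = 8.21 × 10¹⁰ Pa
Convert: G = 8.21 × 10¹⁰ Pa = 82.1 GPa
Final answer: G = 82.1 GPa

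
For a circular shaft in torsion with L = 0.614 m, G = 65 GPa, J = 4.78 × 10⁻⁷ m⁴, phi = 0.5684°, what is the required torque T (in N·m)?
Model: a circular shaft in torsion, so phi = (T·L) / (G·J).
Solve for T: T = (phi·G·J) / L.
Convert to SI units:
  G = 65 GPa = 6.5 × 10¹⁰ Pa
  phi = 0.5684° = 0.00992 rad
Substitute:
  T = (0.00992 × (6.5 × 10¹⁰) × (4.78 × 10⁻⁷)) / 0.614
  T = 502 N·m
Final answer: T = 502 N·m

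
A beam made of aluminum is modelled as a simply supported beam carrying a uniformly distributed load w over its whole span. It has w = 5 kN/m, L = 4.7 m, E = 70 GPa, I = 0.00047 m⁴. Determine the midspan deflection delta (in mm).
Model: a simply supported beam carrying a uniformly distributed load w over its whole span, so delta = (5·w·L^4) / (384·E·I).
Convert to SI units:
  w = 5 kN/m = 5000 N/m
  E = 70 GPa = 7 × 10¹⁰ Pa
Substitute:
  delta = (5 × 5000 × 4.7^4) / (384 × (7 × 10¹⁰) × 0.00047)
  delta = 0.0009656 m
Convert: delta = 0.0009656 m = 0.9656 mm
Final answer: delta = 0.9656 mm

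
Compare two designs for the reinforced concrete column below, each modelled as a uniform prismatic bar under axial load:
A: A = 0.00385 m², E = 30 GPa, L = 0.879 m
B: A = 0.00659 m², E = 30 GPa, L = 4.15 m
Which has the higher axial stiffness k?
Model: a uniform prismatic bar under axial load, so k = (A·E) / L (SI units).
  A: k = (0.00385 × (3 × 10¹⁰)) / 0.879 = 1.314 × 10⁸ N/m = 131.4 MN/m
  B: k = (0.00659 × (3 × 10¹⁰)) / 4.15 = 4.764 × 10⁷ N/m = 47.64 MN/m
131.4 MN/m > 47.64 MN/m, so A is larger.
Final answer: A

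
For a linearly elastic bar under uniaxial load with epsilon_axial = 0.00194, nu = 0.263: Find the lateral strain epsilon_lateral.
Model: a linearly elastic bar under uniaxial load, so epsilon_lateral = -nu·epsilon_axial.
Substitute:
  epsilon_lateral = -(0.263 × 0.00194)
  epsilon_lateral = -0.0005102
Final answer: epsilon_lateral = -0.0005102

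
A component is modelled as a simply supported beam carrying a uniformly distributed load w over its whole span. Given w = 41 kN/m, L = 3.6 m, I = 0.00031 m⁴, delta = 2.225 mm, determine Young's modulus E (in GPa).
Model: a simply supported beam carrying a uniformly distributed load w over its whole span, so delta = (5·w·L^4) / (384·E·I).
Solve for E: E = (5·w·L^4) / (384·delta·I).
Convert to SI units:
  w = 41 kN/m = 41000 N/m
  delta = 2.225 mm = 0.002225 m
Substitute:
  E = (5 × 41000 × 3.6^4) / (384 × 0.002225 × 0.00031)
  E = 1.3 × 10¹¹ Pa
Convert: E = 1.3 × 10¹¹ Pa = 130 GPa
Final answer: E = 130 GPa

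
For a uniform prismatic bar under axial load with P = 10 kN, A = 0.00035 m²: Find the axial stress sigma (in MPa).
Model: a uniform prismatic bar under axial load, so sigma = P / A.
Convert to SI units:
  P = 10 kN = 10000 N
Substitute:
  sigma = 10000 / 0.00035
  sigma = 2.857 × 10⁷ Pa
Convert: sigma = 2.857 × 10⁷ Pa = 28.57 MPa
Final answer: sigma = 28.57 MPa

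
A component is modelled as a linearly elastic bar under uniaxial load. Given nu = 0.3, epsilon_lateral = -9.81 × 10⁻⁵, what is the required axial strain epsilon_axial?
Model: a linearly elastic bar under uniaxial load, so epsilon_lateral = -nu·epsilon_axial.
Solve for epsilon_axial: epsilon_axial = -epsilon_lateral / nu.
Substitute:
  epsilon_axial = -(-9.81 × 10⁻⁵) / 0.3
  epsilon_axial = 0.000327
Final answer: epsilon_axial = 0.000327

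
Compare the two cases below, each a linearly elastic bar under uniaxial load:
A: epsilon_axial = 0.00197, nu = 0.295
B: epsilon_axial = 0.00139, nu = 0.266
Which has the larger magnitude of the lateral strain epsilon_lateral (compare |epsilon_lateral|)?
Model: a linearly elastic bar under uniaxial load, so epsilon_lateral = -nu·epsilon_axial (SI units).
  A: epsilon_lateral = -(0.295 × 0.00197) = -0.0005812
  B: epsilon_lateral = -(0.266 × 0.00139) = -0.0003697
|epsilon_lateral|: A = 0.0005812, B = 0.0003697, so A is larger in magnitude.
Final answer: A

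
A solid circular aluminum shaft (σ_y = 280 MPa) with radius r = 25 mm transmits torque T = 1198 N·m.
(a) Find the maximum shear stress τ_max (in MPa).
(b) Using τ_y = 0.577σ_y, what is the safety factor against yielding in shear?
(a) For a solid circular shaft, τ_max = T·r/J with J = π·r^4/2, i.e. τ_max = 2·T / (π·r^3). Convert r = 25 mm = 0.025 m.
  τ_max = (2 × 1198) / (π × 0.025^3) = 4.881 × 10⁷ Pa = 48.81 MPa
(b) τ_y = 0.577 × 280 = 161.56 MPa
  SF = τ_y/τ_max = 161.56 / 48.81 = 3.31
Final answer: (a) τ_max = 48.81 MPa, (b) SF = 3.31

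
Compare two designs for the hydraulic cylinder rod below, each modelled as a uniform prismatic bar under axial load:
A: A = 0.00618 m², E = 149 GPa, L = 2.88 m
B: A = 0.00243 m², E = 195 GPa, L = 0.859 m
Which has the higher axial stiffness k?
Model: a uniform prismatic bar under axial load, so k = (A·E) / L (SI units).
  A: k = (0.00618 × (1.49 × 10¹¹)) / 2.88 = 3.197 × 10⁸ N/m = 319.7 MN/m
  B: k = (0.00243 × (1.95 × 10¹¹)) / 0.859 = 5.516 × 10⁸ N/m = 551.6 MN/m
551.6 MN/m > 319.7 MN/m, so B is larger.
Final answer: B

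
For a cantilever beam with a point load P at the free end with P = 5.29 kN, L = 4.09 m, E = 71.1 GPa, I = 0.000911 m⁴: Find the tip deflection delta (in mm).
Model: a cantilever beam with a point load P at the free end, so delta = (P·L^3) / (3·E·I).
Convert to SI units:
  P = 5.29 kN = 5290 N
  E = 71.1 GPa = 7.11 × 10¹⁰ Pa
Substitute:
  delta = (5290 × 4.09^3) / (3 × (7.11 × 10¹⁰) × 0.000911)
  delta = 0.001863 m
Convert: delta = 0.001863 m = 1.863 mm
Final answer: delta = 1.863 mm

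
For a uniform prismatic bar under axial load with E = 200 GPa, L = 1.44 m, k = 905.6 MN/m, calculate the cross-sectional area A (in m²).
Model: a uniform prismatic bar under axial load, so k = (A·E) / L.
Solve for A: A = (k·L) / E.
Convert to SI units:
  E = 200 GPa = 2 × 10¹¹ Pa
  k = 905.6 MN/m = 9.056 × 10⁸ N/m
Substitute:
  A = ((9.056 × 10⁸) × 1.44) / (2 × 10¹¹)
  A = 0.00652 m²
Final answer: A = 0.00652 m²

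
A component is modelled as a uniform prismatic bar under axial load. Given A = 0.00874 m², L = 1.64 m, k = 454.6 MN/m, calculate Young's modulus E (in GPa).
Model: a uniform prismatic bar under axial load, so k = (A·E) / L.
Solve for E: E = (k·L) / A.
Convert to SI units:
  k = 454.6 MN/m = 4.546 × 10⁸ N/m
Substitute:
  E = ((4.546 × 10⁸) × 1.64) / 0.00874
  E = 8.53 × 10¹⁰ Pa
Convert: E = 8.53 × 10¹⁰ Pa = 85.3 GPa
Final answer: E = 85.3 GPa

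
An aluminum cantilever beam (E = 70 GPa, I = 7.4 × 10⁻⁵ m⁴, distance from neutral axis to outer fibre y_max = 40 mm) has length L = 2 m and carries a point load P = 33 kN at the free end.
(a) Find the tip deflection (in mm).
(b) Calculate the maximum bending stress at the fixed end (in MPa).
(a) Tip deflection of a cantilever with an end point load: δ = P·L^3 / (3·E·I). Convert P = 33 kN = 33000 N, E = 70 GPa = 7 × 10¹⁰ Pa.
  δ = (33000 × 2^3) / (3 × (7 × 10¹⁰) × (7.4 × 10⁻⁵)) = 0.01699 m = 16.99 mm
(b) Maximum bending moment at the fixed end: M = P·L = 33000 × 2 = 66000 N·m. Convert y_max = 40 mm = 0.04 m.
  σ = M·y_max / I = (66000 × 0.04) / (7.4 × 10⁻⁵) = 3.568 × 10⁷ Pa = 35.68 MPa
Final answer: (a) δ = 16.99 mm, (b) σ = 35.68 MPa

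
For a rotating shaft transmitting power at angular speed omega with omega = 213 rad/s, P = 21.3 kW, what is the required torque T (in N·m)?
Model: a rotating shaft transmitting power at angular speed omega, so P = T·omega.
Solve for T: T = P / omega.
Convert to SI units:
  P = 21.3 kW = 21300 W
Substitute:
  T = 21300 / 213
  T = 100 N·m
Final answer: T = 100 N·m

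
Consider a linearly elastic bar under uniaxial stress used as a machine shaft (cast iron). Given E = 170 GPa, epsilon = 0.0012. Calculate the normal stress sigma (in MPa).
Model: a linearly elastic bar under uniaxial stress, so sigma = E·epsilon.
Convert to SI units:
  E = 170 GPa = 1.7 × 10¹¹ Pa
Substitute:
  sigma = (1.7 × 10¹¹) × 0.0012
  sigma = 2.04 × 10⁸ Pa
Convert: sigma = 2.04 × 10⁸ Pa = 204 MPa
Final answer: sigma = 204 MPa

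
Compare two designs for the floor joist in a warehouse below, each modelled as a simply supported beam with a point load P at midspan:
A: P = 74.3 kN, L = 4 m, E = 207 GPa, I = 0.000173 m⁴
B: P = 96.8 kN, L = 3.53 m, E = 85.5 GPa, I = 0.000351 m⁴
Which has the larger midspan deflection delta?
Model: a simply supported beam with a point load P at midspan, so delta = (P·L^3) / (48·E·I) (SI units).
  A: delta = (74300 × 4^3) / (48 × (2.07 × 10¹¹) × 0.000173) = 0.002766 m = 2.766 mm
  B: delta = (96800 × 3.53^3) / (48 × (8.55 × 10¹⁰) × 0.000351) = 0.002956 m = 2.956 mm
2.956 mm > 2.766 mm, so B is larger.
Final answer: B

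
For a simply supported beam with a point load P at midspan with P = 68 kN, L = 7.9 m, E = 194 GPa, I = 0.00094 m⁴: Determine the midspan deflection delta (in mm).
Model: a simply supported beam with a point load P at midspan, so delta = (P·L^3) / (48·E·I).
Convert to SI units:
  P = 68 kN = 68000 N
  E = 194 GPa = 1.94 × 10¹¹ Pa
Substitute:
  delta = (68000 × 7.9^3) / (48 × (1.94 × 10¹¹) × 0.00094)
  delta = 0.00383 m
Convert: delta = 0.00383 m = 3.83 mm
Final answer: delta = 3.83 mm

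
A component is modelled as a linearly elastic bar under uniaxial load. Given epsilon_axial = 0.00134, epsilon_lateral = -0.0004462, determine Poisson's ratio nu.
Model: a linearly elastic bar under uniaxial load, so epsilon_lateral = -nu·epsilon_axial.
Solve for nu: nu = -epsilon_lateral / epsilon_axial.
Substitute:
  nu = -(-0.0004462) / 0.00134
  nu = 0.333
Final answer: nu = 0.333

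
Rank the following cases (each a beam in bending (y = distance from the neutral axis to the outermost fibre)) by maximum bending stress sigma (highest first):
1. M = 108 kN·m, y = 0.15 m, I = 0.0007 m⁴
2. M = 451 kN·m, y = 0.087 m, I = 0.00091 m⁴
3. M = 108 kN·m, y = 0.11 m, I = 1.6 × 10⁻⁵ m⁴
Model: a beam in bending (y = distance from the neutral axis to the outermost fibre), so sigma = (M·y) / I (SI units).
  Case 1: sigma = (108000 × 0.15) / 0.0007 = 2.314 × 10⁷ Pa = 23.14 MPa
  Case 2: sigma = (451000 × 0.087) / 0.00091 = 4.312 × 10⁷ Pa = 43.12 MPa
  Case 3: sigma = (108000 × 0.11) / (1.6 × 10⁻⁵) = 7.425 × 10⁸ Pa = 742.5 MPa
Ordering: 742.5 MPa (case 3) > 43.12 MPa (case 2) > 23.14 MPa (case 1)
Final answer: 3, 2, 1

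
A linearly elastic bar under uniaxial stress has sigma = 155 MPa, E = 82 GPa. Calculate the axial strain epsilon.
Model: a linearly elastic bar under uniaxial stress, so epsilon = sigma / E.
Convert to SI units:
  sigma = 155 MPa = 1.55 × 10⁸ Pa
  E = 82 GPa = 8.2 × 10¹⁰ Pa
Substitute:
  epsilon = (1.55 × 10⁸) / (8.2 × 10¹⁰)
  epsilon = 0.00189
Final answer: epsilon = 0.00189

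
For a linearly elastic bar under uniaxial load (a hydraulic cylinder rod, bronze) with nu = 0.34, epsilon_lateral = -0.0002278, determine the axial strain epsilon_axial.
Model: a linearly elastic bar under uniaxial load, so epsilon_lateral = -nu·epsilon_axial.
Solve for epsilon_axial: epsilon_axial = -epsilon_lateral / nu.
Substitute:
  epsilon_axial = -(-0.0002278) / 0.34
  epsilon_axial = 0.00067
Final answer: epsilon_axial = 0.00067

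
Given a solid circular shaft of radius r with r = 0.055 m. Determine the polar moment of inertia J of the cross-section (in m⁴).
Model: a solid circular shaft of radius r, so J = (π·r^4) / 2.
Substitute:
  J = (π × 0.055^4) / 2
  J = 1.437 × 10⁻⁵ m⁴
Final answer: J = 1.437 × 10⁻⁵ m⁴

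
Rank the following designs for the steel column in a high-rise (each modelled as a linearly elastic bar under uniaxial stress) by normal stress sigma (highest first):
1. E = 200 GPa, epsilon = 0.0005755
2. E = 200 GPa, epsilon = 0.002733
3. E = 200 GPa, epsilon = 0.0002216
Model: a linearly elastic bar under uniaxial stress, so sigma = E·epsilon (SI units).
  Case 1: sigma = (2 × 10¹¹) × 0.0005755 = 1.151 × 10⁸ Pa = 115.1 MPa
  Case 2: sigma = (2 × 10¹¹) × 0.002733 = 5.466 × 10⁸ Pa = 546.6 MPa
  Case 3: sigma = (2 × 10¹¹) × 0.0002216 = 4.432 × 10⁷ Pa = 44.32 MPa
Ordering: 546.6 MPa (case 2) > 115.1 MPa (case 1) > 44.32 MPa (case 3)
Final answer: 2, 1, 3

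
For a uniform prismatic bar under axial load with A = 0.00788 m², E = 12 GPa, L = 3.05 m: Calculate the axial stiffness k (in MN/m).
Model: a uniform prismatic bar under axial load, so k = (A·E) / L.
Convert to SI units:
  E = 12 GPa = 1.2 × 10¹⁰ Pa
Substitute:
  k = (0.00788 × (1.2 × 10¹⁰)) / 3.05
  k = 3.1 × 10⁷ N/m
Convert: k = 3.1 × 10⁷ N/m = 31 MN/m
Final answer: k = 31 MN/m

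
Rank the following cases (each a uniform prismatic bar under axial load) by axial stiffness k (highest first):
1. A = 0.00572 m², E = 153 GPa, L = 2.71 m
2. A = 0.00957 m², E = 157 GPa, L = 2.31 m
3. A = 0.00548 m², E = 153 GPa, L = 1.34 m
Model: a uniform prismatic bar under axial load, so k = (A·E) / L (SI units).
  Case 1: k = (0.00572 × (1.53 × 10¹¹)) / 2.71 = 3.229 × 10⁸ N/m = 322.9 MN/m
  Case 2: k = (0.00957 × (1.57 × 10¹¹)) / 2.31 = 6.504 × 10⁸ N/m = 650.4 MN/m
  Case 3: k = (0.00548 × (1.53 × 10¹¹)) / 1.34 = 6.257 × 10⁸ N/m = 625.7 MN/m
Ordering: 650.4 MN/m (case 2) > 625.7 MN/m (case 3) > 322.9 MN/m (case 1)
Final answer: 2, 3, 1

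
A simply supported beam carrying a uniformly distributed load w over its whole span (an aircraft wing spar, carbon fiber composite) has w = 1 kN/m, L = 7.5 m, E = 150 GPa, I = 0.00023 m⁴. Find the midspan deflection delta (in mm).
Model: a simply supported beam carrying a uniformly distributed load w over its whole span, so delta = (5·w·L^4) / (384·E·I).
Convert to SI units:
  w = 1 kN/m = 1000 N/m
  E = 150 GPa = 1.5 × 10¹¹ Pa
Substitute:
  delta = (5 × 1000 × 7.5^4) / (384 × (1.5 × 10¹¹) × 0.00023)
  delta = 0.001194 m
Convert: delta = 0.001194 m = 1.194 mm
Final answer: delta = 1.194 mm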